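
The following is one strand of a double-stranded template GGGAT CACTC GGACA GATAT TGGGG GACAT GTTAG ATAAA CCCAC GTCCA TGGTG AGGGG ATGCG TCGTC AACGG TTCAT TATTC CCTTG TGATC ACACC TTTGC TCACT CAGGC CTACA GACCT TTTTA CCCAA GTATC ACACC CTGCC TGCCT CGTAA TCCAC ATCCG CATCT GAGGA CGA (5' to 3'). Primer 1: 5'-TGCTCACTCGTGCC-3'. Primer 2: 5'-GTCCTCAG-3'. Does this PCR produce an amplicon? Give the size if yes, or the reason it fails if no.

No product — primer 1 has no binding site in the template.

Primer 1 (TGCTCACTCGTGCC) does not match the top strand, and its reverse complement GGCACGAGTGAGCA does not match either.
With no annealing site for primer 1, no amplification occurs.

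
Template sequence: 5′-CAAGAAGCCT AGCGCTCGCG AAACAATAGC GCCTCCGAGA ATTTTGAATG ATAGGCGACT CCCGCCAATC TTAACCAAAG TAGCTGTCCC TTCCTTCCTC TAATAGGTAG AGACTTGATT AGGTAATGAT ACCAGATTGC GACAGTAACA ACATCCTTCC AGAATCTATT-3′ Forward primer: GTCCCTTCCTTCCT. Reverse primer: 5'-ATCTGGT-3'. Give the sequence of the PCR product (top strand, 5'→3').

Forward primer GTCCCTTCCTTCCT is found on the top strand at positions 86–99.
Reverse complement of the reverse primer: ACCAGAT. This occurs on the top strand at positions 131–137.
The product is the template from position 86 through 137 (52 bp).

5'-GTCCCTTCCTTCCTCTAATAGGTAGAGACTTGATTAGGTAATGATACCAGAT-3'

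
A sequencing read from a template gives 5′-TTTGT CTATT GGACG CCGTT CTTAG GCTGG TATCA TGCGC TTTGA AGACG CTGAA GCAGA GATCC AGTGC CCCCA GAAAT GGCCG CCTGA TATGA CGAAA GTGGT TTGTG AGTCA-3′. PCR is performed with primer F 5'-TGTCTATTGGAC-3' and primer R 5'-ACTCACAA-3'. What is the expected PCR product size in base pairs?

111 bp

The forward primer matches the template at positions 3–14.
Reverse complement of the reverse primer: TTGTGAGT. This occurs on the top strand at positions 106–113.
Amplicon spans positions 3–113: 111 bp.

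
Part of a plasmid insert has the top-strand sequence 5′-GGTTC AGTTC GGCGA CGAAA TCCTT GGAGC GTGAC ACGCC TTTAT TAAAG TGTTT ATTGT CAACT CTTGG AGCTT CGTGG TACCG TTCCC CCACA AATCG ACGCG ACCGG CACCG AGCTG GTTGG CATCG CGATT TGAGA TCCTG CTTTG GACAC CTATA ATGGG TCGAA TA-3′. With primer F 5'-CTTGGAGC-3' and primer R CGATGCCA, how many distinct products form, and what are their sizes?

The forward primer CTTGGAGC matches the top strand at positions 23–30, 66–73.
The reverse primer's reverse complement is TGGCATCG, matching at positions 123–130.
Each forward site pairs with the reverse site to give a product ending at position 130: sizes 108, 65 bp.

Two products: 108 bp, 65 bp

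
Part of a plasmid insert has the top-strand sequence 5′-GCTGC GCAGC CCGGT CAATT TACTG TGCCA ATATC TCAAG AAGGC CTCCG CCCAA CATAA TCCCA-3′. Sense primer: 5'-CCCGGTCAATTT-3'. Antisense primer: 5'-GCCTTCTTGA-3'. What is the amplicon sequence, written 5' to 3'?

The forward primer matches the template at positions 10–21.
Reverse complement of the reverse primer: TCAAGAAGGC. This occurs on the top strand at positions 36–45.
The product is the template from position 10 through 45 (36 bp).

5'-CCCGGTCAATTTACTGTGCCAATATCTCAAGAAGGC-3'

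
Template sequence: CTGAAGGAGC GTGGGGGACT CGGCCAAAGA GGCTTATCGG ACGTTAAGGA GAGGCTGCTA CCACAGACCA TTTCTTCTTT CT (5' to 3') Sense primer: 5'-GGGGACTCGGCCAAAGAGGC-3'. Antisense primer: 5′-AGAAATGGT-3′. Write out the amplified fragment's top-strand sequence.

The forward primer matches the template at positions 14–33.
The reverse primer's reverse complement is ACCATTTCT, which matches the template at positions 67–75.
The product is the template from position 14 through 75 (62 bp).

5'-GGGGACTCGGCCAAAGAGGCTTATCGGACGTTAAGGAGAGGCTGCTACCACAGACCATTTCT-3'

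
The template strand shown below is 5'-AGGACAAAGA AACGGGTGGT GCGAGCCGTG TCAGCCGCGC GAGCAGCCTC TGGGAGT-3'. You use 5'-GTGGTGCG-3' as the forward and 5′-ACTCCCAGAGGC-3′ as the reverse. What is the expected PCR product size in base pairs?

Forward primer GTGGTGCG is found on the top strand at positions 16–23.
The reverse primer's reverse complement is GCCTCTGGGAGT, which matches the template at positions 46–57.
Product length = (reverse-primer end) − (forward-primer start) + 1 = 57 − 16 + 1 = 42 bp.

42 bp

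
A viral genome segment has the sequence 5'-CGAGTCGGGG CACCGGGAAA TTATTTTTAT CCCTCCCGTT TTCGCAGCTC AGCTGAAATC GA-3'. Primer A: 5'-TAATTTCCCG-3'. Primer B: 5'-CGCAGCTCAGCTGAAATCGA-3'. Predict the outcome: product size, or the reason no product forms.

No product — the primers' 3' ends point away from each other.

Primer A (TAATTTCCCG) has reverse complement CGGGAAATTA, which matches the top strand at positions 14–23; primer A anneals to the top strand there with its 3' end pointing upstream toward position 14.
Primer B (CGCAGCTCAGCTGAAATCGA) matches the top strand directly at positions 43–62; it anneals to the bottom strand with its 3' end pointing downstream toward position 62.
The 3' ends diverge (primer A extends toward position 1, primer B toward position 62), so the primers never converge on a shared product.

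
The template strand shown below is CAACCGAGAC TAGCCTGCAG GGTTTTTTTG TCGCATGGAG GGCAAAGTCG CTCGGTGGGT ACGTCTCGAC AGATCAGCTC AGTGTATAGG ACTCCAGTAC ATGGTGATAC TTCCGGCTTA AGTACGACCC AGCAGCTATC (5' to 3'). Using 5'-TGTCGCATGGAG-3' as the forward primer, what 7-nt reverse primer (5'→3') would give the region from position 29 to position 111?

5'-AGTATCA-3'

The product's 3' end on the top strand is position 111.
The reverse primer anneals to the top strand over positions 105–111, i.e. to TGATACT.
Its sequence written 5'→3' is the reverse complement: AGTATCA.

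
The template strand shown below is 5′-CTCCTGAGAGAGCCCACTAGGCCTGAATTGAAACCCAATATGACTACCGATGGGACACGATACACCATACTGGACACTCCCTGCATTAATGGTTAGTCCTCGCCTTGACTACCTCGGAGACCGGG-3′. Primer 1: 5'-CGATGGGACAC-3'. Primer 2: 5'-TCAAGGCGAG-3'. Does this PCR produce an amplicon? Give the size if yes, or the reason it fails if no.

Yes — a 61 bp product.

Primer 1 (CGATGGGACAC) matches the top strand at positions 48–58; it acts as a forward primer.
Primer 2's reverse complement is CTCGCCTTGA, matching the top strand at positions 99–108; it acts as a reverse primer.
The 3' ends face each other across positions 48–108, giving a 61 bp product.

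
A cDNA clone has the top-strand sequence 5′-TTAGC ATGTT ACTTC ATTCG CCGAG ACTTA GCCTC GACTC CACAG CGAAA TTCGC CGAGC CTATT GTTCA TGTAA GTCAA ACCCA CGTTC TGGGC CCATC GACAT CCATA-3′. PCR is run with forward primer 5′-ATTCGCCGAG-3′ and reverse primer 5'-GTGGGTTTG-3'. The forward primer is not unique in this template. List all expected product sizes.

The forward primer ATTCGCCGAG matches the top strand at positions 16–25, 50–59.
The reverse primer's reverse complement is CAAACCCAC, matching at positions 78–86.
Each forward site pairs with the reverse site to give a product ending at position 86: sizes 71, 37 bp.

71 bp, 37 bp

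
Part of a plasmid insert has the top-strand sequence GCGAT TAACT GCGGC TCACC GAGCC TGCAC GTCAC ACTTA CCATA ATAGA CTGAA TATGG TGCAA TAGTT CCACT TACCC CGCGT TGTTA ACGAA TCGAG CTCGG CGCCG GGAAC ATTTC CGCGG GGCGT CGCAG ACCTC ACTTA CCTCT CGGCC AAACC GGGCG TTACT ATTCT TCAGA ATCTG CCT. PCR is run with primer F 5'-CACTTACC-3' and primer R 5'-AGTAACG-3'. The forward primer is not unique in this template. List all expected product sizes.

136 bp, 99 bp, 31 bp

The forward primer CACTTACC matches the top strand at positions 35–42, 72–79, 140–147.
The reverse primer's reverse complement is CGTTACT, matching at positions 164–170.
Each forward site pairs with the reverse site to give a product ending at position 170: sizes 136, 99, 31 bp.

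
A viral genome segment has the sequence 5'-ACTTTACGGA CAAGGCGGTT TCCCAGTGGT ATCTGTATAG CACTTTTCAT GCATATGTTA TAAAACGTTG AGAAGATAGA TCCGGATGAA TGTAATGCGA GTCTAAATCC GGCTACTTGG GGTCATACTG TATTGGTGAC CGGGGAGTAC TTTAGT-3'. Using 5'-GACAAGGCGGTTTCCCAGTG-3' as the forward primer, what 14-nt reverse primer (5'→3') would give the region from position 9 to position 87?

The product's 3' end on the top strand is position 87.
The reverse primer anneals to the top strand over positions 74–87, i.e. to AGATAGATCCGGAT.
Its sequence written 5'→3' is the reverse complement: ATCCGGATCTATCT.

5'-ATCCGGATCTATCT-3'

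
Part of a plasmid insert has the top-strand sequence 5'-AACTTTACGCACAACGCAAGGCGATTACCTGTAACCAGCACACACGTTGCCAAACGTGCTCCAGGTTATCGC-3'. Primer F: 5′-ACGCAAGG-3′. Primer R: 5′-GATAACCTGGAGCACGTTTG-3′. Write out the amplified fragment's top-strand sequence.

5'-ACGCAAGGCGATTACCTGTAACCAGCACACACGTTGCCAAACGTGCTCCAGGTTATC-3'

The forward primer matches the template at positions 14–21.
Reverse complement of the reverse primer: CAAACGTGCTCCAGGTTATC. This occurs on the top strand at positions 51–70.
The product is the template from position 14 through 70 (57 bp).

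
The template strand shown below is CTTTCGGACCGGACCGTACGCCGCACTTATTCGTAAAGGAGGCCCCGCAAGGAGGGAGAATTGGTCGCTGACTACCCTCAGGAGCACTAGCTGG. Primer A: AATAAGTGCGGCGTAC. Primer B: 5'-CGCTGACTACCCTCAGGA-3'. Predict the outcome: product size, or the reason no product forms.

No product — the primers' 3' ends point away from each other.

Primer A (AATAAGTGCGGCGTAC) has reverse complement GTACGCCGCACTTATT, which matches the top strand at positions 16–31; primer A anneals to the top strand there with its 3' end pointing upstream toward position 16.
Primer B (CGCTGACTACCCTCAGGA) matches the top strand directly at positions 66–83; it anneals to the bottom strand with its 3' end pointing downstream toward position 83.
The 3' ends diverge (primer A extends toward position 1, primer B toward position 94), so the primers never converge on a shared product.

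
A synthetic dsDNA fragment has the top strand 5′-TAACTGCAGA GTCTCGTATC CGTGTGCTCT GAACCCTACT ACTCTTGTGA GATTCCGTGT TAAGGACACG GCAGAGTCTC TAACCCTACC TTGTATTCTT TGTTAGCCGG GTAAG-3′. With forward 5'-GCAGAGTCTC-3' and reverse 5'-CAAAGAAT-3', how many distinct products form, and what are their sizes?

Two products: 97 bp, 32 bp

The forward primer GCAGAGTCTC matches the top strand at positions 6–15, 71–80.
The reverse primer's reverse complement is ATTCTTTG, matching at positions 95–102.
Each forward site pairs with the reverse site to give a product ending at position 102: sizes 97, 32 bp.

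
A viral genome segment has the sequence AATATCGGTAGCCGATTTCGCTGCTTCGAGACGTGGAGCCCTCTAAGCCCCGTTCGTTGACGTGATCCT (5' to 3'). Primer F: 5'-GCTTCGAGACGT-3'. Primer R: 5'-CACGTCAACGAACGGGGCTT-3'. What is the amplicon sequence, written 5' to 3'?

The forward primer matches the template at positions 23–34.
Reverse complement of the reverse primer: AAGCCCCGTTCGTTGACGTG. This occurs on the top strand at positions 45–64.
The product is the template from position 23 through 64 (42 bp).

5'-GCTTCGAGACGTGGAGCCCTCTAAGCCCCGTTCGTTGACGTG-3'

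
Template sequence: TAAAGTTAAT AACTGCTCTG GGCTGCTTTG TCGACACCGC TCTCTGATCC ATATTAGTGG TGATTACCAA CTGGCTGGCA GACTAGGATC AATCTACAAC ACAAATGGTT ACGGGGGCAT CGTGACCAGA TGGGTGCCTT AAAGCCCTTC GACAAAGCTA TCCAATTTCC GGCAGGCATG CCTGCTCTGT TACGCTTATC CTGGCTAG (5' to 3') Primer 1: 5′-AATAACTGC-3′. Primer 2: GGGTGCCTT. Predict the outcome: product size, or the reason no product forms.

Primer 1 (AATAACTGC) matches the top strand at positions 8–16 (3' end points downstream).
Primer 2 (GGGTGCCTT) also matches the top strand directly, at positions 132–140 — its reverse complement AAGGCACCC is not present.
Both primers anneal to the bottom strand with 3' ends pointing the same way, so neither can prime synthesis back toward the other.

No product — both primers anneal to the same strand and extend in the same direction.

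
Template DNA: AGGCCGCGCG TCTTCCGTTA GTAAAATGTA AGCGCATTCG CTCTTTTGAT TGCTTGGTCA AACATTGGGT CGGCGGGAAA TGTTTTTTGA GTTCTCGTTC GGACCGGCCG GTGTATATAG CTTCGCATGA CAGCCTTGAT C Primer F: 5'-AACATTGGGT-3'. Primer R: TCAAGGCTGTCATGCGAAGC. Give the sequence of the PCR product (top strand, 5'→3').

5'-AACATTGGGTCGGCGGGAAATGTTTTTTGAGTTCTCGTTCGGACCGGCCGGTGTATATAGCTTCGCATGACAGCCTTGA-3'

Scanning the template, AACATTGGGT occurs at positions 61–70; this primer anneals to the bottom strand there with its 3' end pointing downstream.
Reverse complement of the reverse primer: GCTTCGCATGACAGCCTTGA. This occurs on the top strand at positions 120–139.
The product is the template from position 61 through 139 (79 bp).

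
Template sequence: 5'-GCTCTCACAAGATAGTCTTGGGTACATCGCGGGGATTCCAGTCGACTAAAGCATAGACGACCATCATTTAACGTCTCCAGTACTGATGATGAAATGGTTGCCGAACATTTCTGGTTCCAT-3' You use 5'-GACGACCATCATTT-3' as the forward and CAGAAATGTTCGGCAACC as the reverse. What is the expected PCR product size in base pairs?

Scanning the template, GACGACCATCATTT occurs at positions 56–69; this primer anneals to the bottom strand there with its 3' end pointing downstream.
Reverse complement of the reverse primer: GGTTGCCGAACATTTCTG. This occurs on the top strand at positions 96–113.
Amplicon spans positions 56–113: 58 bp.

58 bp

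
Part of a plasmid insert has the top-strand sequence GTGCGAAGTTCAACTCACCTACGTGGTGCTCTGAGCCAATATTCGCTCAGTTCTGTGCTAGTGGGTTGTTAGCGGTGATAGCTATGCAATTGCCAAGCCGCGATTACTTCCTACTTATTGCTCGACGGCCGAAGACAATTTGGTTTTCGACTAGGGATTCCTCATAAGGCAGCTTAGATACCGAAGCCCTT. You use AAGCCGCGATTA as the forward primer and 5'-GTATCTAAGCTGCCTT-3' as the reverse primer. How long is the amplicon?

87 bp

Forward primer AAGCCGCGATTA is found on the top strand at positions 95–106.
Reverse complement of the reverse primer: AAGGCAGCTTAGATAC. This occurs on the top strand at positions 166–181.
Product length = (reverse-primer end) − (forward-primer start) + 1 = 181 − 95 + 1 = 87 bp.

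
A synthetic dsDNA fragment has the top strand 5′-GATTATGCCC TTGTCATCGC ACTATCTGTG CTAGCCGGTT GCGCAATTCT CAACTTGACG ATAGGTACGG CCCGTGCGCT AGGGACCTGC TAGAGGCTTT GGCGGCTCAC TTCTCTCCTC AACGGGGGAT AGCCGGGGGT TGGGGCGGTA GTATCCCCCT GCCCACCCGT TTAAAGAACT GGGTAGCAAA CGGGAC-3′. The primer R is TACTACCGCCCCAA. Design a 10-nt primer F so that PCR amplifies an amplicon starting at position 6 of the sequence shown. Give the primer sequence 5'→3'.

The reverse primer's reverse complement TTGGGGCGGTAGTA matches the template at positions 140–153; the product starts at position 6.
The forward primer is identical to the top strand over positions 6–15: TGCCCTTGTC.

5'-TGCCCTTGTC-3'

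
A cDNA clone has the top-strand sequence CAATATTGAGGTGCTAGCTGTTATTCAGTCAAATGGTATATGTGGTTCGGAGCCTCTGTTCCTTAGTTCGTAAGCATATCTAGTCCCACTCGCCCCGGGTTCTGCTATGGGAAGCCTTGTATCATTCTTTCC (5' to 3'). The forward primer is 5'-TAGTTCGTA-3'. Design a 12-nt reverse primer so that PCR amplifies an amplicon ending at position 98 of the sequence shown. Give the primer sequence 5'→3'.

5'-CCGGGGCGAGTG-3'

The forward primer binds at positions 64–72; the product's 3' end on the top strand is position 98.
The reverse primer anneals to the top strand over positions 87–98, i.e. to CACTCGCCCCGG.
Its sequence written 5'→3' is the reverse complement: CCGGGGCGAGTG.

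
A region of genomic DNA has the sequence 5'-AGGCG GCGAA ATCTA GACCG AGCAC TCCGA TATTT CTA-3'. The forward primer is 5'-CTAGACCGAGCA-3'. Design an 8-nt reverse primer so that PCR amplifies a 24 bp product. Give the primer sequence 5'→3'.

The forward primer binds at positions 13–24, so a 24 bp product ends at position 13 + 24 − 1 = 36.
The reverse primer anneals to the top strand over positions 29–36, i.e. to GATATTTC.
Its sequence written 5'→3' is the reverse complement: GAAATATC.

5'-GAAATATC-3'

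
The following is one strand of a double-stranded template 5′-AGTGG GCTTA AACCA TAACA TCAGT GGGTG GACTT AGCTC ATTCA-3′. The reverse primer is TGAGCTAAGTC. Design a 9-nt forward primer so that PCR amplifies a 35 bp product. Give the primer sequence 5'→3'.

5'-CTTAAACCA-3'

The reverse primer's reverse complement GACTTAGCTCA matches the template at positions 31–41, so the product ends at position 41.
A 35 bp product then starts at position 41 − 35 + 1 = 7.
The forward primer is identical to the top strand there: CTTAAACCA.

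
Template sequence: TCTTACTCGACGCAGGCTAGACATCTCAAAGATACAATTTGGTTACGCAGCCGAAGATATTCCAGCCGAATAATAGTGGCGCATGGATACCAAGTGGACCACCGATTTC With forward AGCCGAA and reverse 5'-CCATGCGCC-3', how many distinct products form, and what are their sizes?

The forward primer AGCCGAA matches the top strand at positions 49–55, 64–70.
The reverse primer's reverse complement is GGCGCATGG, matching at positions 78–86.
Each forward site pairs with the reverse site to give a product ending at position 86: sizes 38, 23 bp.

Two products: 38 bp, 23 bp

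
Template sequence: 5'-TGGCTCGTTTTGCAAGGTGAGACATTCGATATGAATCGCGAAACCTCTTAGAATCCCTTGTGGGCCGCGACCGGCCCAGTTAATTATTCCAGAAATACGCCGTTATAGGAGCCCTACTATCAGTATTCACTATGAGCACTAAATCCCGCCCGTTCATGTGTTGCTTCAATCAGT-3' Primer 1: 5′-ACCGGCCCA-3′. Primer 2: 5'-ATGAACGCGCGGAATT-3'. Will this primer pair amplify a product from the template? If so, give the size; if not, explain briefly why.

Primer 2 (ATGAACGCGCGGAATT) does not match the top strand, and its reverse complement AATTCCGCGCGTTCAT does not match either.
With no annealing site for primer 2, no amplification occurs.

No product — primer 2 has no binding site in the template.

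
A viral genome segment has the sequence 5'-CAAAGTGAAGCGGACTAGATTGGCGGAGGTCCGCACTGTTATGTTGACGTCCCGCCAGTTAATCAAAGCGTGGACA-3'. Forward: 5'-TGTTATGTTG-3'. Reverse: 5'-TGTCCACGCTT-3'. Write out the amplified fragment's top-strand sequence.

Scanning the template, TGTTATGTTG occurs at positions 37–46; this primer anneals to the bottom strand there with its 3' end pointing downstream.
Reverse complement of the reverse primer: AAGCGTGGACA. This occurs on the top strand at positions 66–76.
The product is the template from position 37 through 76 (40 bp).

5'-TGTTATGTTGACGTCCCGCCAGTTAATCAAAGCGTGGACA-3'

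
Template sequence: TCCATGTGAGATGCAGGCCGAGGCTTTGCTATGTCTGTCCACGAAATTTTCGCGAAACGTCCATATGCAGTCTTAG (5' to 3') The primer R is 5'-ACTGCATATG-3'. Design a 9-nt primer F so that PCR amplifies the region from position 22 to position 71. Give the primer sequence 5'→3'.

5'-GGCTTTGCT-3'

The reverse primer's reverse complement CATATGCAGT matches the template at positions 62–71; the product starts at position 22.
The forward primer is identical to the top strand over positions 22–30: GGCTTTGCT.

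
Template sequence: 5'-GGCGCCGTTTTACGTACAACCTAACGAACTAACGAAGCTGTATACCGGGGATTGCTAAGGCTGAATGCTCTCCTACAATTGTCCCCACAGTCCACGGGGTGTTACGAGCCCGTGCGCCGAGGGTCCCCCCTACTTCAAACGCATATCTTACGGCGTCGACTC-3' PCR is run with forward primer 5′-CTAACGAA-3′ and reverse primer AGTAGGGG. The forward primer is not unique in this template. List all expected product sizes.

114 bp, 106 bp

The forward primer CTAACGAA matches the top strand at positions 21–28, 29–36.
The reverse primer's reverse complement is CCCCTACT, matching at positions 127–134.
Each forward site pairs with the reverse site to give a product ending at position 134: sizes 114, 106 bp.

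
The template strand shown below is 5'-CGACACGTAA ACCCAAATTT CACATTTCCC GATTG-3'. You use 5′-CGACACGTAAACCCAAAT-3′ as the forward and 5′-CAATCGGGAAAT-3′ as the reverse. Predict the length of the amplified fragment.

35 bp

Forward primer CGACACGTAAACCCAAAT is found on the top strand at positions 1–18.
Taking the reverse complement of CAATCGGGAAAT gives ATTTCCCGATTG, found at positions 24–35 on the template; the primer anneals here to the top strand with its 3' end pointing upstream.
Product length = (reverse-primer end) − (forward-primer start) + 1 = 35 − 1 + 1 = 35 bp.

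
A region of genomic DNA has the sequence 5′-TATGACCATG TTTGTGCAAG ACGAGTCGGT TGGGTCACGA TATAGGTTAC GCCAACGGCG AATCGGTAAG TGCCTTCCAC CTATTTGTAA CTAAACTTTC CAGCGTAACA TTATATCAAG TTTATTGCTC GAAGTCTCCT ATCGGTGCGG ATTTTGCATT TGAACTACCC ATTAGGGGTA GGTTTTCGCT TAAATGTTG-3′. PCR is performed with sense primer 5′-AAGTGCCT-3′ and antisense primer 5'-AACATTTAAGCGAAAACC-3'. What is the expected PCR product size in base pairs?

The forward primer matches the template at positions 68–75.
Taking the reverse complement of AACATTTAAGCGAAAACC gives GGTTTTCGCTTAAATGTT, found at positions 181–198 on the template; the primer anneals here to the top strand with its 3' end pointing upstream.
The product runs from position 68 to position 198, so its length is 198 − 68 + 1 = 131 bp.

131 bp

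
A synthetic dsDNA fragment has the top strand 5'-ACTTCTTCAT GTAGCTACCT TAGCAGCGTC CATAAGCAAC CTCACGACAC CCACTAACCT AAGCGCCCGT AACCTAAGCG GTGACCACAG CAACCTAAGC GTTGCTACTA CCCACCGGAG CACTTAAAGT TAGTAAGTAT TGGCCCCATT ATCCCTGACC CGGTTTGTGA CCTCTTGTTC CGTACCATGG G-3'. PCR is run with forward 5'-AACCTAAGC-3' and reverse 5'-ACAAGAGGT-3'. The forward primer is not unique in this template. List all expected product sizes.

The forward primer AACCTAAGC matches the top strand at positions 56–64, 71–79, 92–100.
The reverse primer's reverse complement is ACCTCTTGT, matching at positions 170–178.
Each forward site pairs with the reverse site to give a product ending at position 178: sizes 123, 108, 87 bp.

123 bp, 108 bp, 87 bp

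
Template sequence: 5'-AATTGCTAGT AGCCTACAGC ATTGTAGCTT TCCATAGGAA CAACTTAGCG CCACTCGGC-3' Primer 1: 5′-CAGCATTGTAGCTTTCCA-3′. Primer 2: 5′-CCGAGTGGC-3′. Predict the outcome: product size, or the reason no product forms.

Primer 1 (CAGCATTGTAGCTTTCCA) matches the top strand at positions 17–34; it acts as a forward primer.
Primer 2's reverse complement is GCCACTCGG, matching the top strand at positions 50–58; it acts as a reverse primer.
The 3' ends face each other across positions 17–58, giving a 42 bp product.

Yes — a 42 bp product.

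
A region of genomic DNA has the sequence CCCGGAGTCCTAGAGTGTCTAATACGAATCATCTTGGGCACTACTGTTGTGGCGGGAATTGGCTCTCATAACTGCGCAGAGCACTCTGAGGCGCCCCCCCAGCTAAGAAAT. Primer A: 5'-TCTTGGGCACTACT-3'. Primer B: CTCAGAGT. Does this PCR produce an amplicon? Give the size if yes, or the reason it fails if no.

Yes — a 59 bp product.

Primer A (TCTTGGGCACTACT) matches the top strand at positions 32–45; it acts as a forward primer.
Primer B's reverse complement is ACTCTGAG, matching the top strand at positions 83–90; it acts as a reverse primer.
The 3' ends face each other across positions 32–90, giving a 59 bp product.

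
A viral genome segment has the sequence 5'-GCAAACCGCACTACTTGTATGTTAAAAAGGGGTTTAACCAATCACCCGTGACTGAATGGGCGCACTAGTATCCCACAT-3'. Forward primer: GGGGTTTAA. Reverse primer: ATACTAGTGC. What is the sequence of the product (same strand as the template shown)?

5'-GGGGTTTAACCAATCACCCGTGACTGAATGGGCGCACTAGTAT-3'

Scanning the template, GGGGTTTAA occurs at positions 29–37; this primer anneals to the bottom strand there with its 3' end pointing downstream.
Taking the reverse complement of ATACTAGTGC gives GCACTAGTAT, found at positions 62–71 on the template; the primer anneals here to the top strand with its 3' end pointing upstream.
The product is the template from position 29 through 71 (43 bp).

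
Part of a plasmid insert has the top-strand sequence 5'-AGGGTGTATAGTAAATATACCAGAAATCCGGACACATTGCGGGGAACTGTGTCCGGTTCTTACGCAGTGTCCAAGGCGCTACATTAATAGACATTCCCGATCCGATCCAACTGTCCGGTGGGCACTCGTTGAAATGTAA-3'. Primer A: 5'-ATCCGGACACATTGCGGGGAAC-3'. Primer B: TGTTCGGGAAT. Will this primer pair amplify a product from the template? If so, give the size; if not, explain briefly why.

Primer B (TGTTCGGGAAT) does not match the top strand, and its reverse complement ATTCCCGAACA does not match either.
With no annealing site for primer B, no amplification occurs.

No product — primer B has no binding site in the template.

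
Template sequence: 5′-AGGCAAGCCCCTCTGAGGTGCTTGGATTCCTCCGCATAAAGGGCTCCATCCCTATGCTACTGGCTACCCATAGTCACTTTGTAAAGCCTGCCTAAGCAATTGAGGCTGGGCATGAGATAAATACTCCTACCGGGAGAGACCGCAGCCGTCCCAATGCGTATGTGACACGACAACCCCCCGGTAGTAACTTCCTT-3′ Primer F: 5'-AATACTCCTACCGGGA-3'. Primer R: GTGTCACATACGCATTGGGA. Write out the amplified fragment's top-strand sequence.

5'-AATACTCCTACCGGGAGAGACCGCAGCCGTCCCAATGCGTATGTGACAC-3'

Scanning the template, AATACTCCTACCGGGA occurs at positions 120–135; this primer anneals to the bottom strand there with its 3' end pointing downstream.
The reverse primer's reverse complement is TCCCAATGCGTATGTGACAC, which matches the template at positions 149–168.
The product is the template from position 120 through 168 (49 bp).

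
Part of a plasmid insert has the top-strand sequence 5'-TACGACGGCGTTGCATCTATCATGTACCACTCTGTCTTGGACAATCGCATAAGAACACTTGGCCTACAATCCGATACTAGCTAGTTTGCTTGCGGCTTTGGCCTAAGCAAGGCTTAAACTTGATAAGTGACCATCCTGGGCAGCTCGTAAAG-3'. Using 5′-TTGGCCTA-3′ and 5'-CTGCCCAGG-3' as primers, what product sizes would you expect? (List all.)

85 bp, 46 bp

The forward primer TTGGCCTA matches the top strand at positions 59–66, 98–105.
The reverse primer's reverse complement is CCTGGGCAG, matching at positions 135–143.
Each forward site pairs with the reverse site to give a product ending at position 143: sizes 85, 46 bp.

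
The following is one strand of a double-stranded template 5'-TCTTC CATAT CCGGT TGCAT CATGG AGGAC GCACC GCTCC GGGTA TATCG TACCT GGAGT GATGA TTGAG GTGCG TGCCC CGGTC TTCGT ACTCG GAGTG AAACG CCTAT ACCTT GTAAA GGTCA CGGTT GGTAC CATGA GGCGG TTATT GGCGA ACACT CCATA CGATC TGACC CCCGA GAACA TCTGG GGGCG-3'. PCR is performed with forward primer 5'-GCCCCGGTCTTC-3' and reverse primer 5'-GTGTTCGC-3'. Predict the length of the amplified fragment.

Scanning the template, GCCCCGGTCTTC occurs at positions 77–88; this primer anneals to the bottom strand there with its 3' end pointing downstream.
Reverse complement of the reverse primer: GCGAACAC. This occurs on the top strand at positions 152–159.
Product length = (reverse-primer end) − (forward-primer start) + 1 = 159 − 77 + 1 = 83 bp.

83 bp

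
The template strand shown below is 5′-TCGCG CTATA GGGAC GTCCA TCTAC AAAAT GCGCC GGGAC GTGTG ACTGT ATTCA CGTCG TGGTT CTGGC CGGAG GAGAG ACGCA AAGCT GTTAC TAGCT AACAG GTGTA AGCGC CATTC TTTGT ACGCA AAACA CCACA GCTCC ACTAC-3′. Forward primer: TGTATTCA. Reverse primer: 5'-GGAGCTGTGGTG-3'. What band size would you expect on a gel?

The forward primer matches the template at positions 48–55.
Reverse complement of the reverse primer: CACCACAGCTCC. This occurs on the top strand at positions 134–145.
Amplicon spans positions 48–145: 98 bp.

98 bp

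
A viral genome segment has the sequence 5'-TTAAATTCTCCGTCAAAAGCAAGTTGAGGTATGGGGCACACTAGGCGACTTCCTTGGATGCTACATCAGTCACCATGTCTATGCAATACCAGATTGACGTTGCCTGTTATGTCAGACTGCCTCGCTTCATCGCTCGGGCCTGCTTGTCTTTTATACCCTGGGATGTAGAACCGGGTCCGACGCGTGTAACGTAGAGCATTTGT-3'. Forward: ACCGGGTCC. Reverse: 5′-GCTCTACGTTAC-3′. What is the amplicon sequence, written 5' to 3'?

5'-ACCGGGTCCGACGCGTGTAACGTAGAGC-3'

Scanning the template, ACCGGGTCC occurs at positions 170–178; this primer anneals to the bottom strand there with its 3' end pointing downstream.
The reverse primer's reverse complement is GTAACGTAGAGC, which matches the template at positions 186–197.
The product is the template from position 170 through 197 (28 bp).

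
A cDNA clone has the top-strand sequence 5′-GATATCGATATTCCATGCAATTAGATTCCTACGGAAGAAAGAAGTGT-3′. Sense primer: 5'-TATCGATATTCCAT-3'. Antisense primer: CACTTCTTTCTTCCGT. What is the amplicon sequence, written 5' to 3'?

Scanning the template, TATCGATATTCCAT occurs at positions 3–16; this primer anneals to the bottom strand there with its 3' end pointing downstream.
Taking the reverse complement of CACTTCTTTCTTCCGT gives ACGGAAGAAAGAAGTG, found at positions 31–46 on the template; the primer anneals here to the top strand with its 3' end pointing upstream.
The product is the template from position 3 through 46 (44 bp).

5'-TATCGATATTCCATGCAATTAGATTCCTACGGAAGAAAGAAGTG-3'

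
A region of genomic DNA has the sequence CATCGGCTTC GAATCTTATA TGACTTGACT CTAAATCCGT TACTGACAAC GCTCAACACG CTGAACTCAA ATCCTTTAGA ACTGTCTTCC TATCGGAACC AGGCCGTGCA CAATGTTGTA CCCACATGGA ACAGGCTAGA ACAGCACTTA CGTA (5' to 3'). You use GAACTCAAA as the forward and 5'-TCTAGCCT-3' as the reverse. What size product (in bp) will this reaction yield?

78 bp

The forward primer matches the template at positions 63–71.
Reverse complement of the reverse primer: AGGCTAGA. This occurs on the top strand at positions 133–140.
Amplicon spans positions 63–140: 78 bp.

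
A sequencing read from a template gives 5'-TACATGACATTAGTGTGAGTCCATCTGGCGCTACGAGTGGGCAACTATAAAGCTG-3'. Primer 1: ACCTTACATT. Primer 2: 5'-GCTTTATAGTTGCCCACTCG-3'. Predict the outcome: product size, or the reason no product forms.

Primer 1 (ACCTTACATT) does not match the top strand, and its reverse complement AATGTAAGGT does not match either.
With no annealing site for primer 1, no amplification occurs.

No product — primer 1 has no binding site in the template.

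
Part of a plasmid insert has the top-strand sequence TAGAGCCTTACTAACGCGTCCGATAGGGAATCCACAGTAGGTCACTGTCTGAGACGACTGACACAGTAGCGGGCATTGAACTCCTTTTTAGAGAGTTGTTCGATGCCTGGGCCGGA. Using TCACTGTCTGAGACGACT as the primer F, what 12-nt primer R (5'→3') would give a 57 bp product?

5'-CAACTCTCTAAA-3'

The forward primer binds at positions 42–59, so a 57 bp product ends at position 42 + 57 − 1 = 98.
The reverse primer anneals to the top strand over positions 87–98, i.e. to TTTAGAGAGTTG.
Its sequence written 5'→3' is the reverse complement: CAACTCTCTAAA.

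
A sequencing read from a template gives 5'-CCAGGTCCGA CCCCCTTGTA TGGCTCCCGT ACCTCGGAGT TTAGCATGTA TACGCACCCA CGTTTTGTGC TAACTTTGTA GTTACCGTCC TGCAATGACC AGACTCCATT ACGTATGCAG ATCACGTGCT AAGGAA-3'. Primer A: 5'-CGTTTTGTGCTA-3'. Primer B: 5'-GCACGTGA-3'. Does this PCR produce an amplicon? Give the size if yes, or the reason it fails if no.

Yes — a 69 bp product.

Primer A (CGTTTTGTGCTA) matches the top strand at positions 61–72; it acts as a forward primer.
Primer B's reverse complement is TCACGTGC, matching the top strand at positions 122–129; it acts as a reverse primer.
The 3' ends face each other across positions 61–129, giving a 69 bp product.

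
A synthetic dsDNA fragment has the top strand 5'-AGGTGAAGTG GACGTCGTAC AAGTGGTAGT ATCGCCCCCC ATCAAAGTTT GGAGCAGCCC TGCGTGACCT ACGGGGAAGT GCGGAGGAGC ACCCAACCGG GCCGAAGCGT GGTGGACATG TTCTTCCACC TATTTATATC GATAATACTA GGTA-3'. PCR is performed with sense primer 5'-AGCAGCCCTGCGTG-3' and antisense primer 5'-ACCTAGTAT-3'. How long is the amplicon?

Scanning the template, AGCAGCCCTGCGTG occurs at positions 53–66; this primer anneals to the bottom strand there with its 3' end pointing downstream.
The reverse primer's reverse complement is ATACTAGGT, which matches the template at positions 145–153.
Product length = (reverse-primer end) − (forward-primer start) + 1 = 153 − 53 + 1 = 101 bp.

101 bp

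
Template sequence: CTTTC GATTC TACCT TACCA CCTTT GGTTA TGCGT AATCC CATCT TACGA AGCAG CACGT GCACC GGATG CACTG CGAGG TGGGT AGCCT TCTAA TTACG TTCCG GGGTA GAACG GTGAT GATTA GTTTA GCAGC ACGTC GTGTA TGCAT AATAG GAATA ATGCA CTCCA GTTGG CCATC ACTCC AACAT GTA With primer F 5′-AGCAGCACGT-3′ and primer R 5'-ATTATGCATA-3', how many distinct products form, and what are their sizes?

Two products: 103 bp, 24 bp

The forward primer AGCAGCACGT matches the top strand at positions 51–60, 130–139.
The reverse primer's reverse complement is TATGCATAAT, matching at positions 144–153.
Each forward site pairs with the reverse site to give a product ending at position 153: sizes 103, 24 bp.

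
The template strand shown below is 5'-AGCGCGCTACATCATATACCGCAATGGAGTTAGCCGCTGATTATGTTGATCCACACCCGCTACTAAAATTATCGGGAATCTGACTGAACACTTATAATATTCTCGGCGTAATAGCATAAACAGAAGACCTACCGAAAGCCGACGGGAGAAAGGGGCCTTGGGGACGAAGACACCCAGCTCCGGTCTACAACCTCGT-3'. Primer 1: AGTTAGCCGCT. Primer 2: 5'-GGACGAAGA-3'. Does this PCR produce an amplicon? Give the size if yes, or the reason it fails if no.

No product — both primers anneal to the same strand and extend in the same direction.

Primer 1 (AGTTAGCCGCT) matches the top strand at positions 28–38 (3' end points downstream).
Primer 2 (GGACGAAGA) also matches the top strand directly, at positions 162–170 — its reverse complement TCTTCGTCC is not present.
Both primers anneal to the bottom strand with 3' ends pointing the same way, so neither can prime synthesis back toward the other.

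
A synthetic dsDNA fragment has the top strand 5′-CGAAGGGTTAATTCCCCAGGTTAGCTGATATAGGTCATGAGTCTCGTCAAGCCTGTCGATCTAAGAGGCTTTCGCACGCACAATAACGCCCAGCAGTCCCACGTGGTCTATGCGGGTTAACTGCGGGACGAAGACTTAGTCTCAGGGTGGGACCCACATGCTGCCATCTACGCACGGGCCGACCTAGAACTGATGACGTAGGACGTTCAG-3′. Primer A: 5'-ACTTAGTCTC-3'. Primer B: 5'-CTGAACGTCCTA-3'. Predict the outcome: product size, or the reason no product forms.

Yes — a 77 bp product.

Primer A (ACTTAGTCTC) matches the top strand at positions 134–143; it acts as a forward primer.
Primer B's reverse complement is TAGGACGTTCAG, matching the top strand at positions 199–210; it acts as a reverse primer.
The 3' ends face each other across positions 134–210, giving a 77 bp product.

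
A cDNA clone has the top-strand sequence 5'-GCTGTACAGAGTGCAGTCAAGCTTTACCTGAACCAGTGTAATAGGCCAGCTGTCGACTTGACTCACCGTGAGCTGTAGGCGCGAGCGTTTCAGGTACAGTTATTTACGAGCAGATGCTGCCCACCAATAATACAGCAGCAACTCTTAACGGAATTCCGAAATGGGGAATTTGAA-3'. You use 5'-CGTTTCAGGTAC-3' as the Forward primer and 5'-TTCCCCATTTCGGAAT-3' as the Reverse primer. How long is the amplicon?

83 bp

Forward primer CGTTTCAGGTAC is found on the top strand at positions 86–97.
Reverse complement of the reverse primer: ATTCCGAAATGGGGAA. This occurs on the top strand at positions 153–168.
The product runs from position 86 to position 168, so its length is 168 − 86 + 1 = 83 bp.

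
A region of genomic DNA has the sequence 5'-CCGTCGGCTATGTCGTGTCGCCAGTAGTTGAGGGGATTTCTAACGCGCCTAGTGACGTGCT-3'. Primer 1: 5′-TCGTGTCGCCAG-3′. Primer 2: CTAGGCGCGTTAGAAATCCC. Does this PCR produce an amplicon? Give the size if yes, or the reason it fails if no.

Yes — a 40 bp product.

Primer 1 (TCGTGTCGCCAG) matches the top strand at positions 13–24; it acts as a forward primer.
Primer 2's reverse complement is GGGATTTCTAACGCGCCTAG, matching the top strand at positions 33–52; it acts as a reverse primer.
The 3' ends face each other across positions 13–52, giving a 40 bp product.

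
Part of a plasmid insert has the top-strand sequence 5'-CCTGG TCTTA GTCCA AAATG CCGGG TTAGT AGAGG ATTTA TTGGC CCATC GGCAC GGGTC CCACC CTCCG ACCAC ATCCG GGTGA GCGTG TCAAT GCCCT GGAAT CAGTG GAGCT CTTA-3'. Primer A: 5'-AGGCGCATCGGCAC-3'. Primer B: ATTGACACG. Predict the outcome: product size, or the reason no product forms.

Primer A (AGGCGCATCGGCAC) does not match the top strand, and its reverse complement GTGCCGATGCGCCT does not match either.
With no annealing site for primer A, no amplification occurs.

No product — primer A has no binding site in the template.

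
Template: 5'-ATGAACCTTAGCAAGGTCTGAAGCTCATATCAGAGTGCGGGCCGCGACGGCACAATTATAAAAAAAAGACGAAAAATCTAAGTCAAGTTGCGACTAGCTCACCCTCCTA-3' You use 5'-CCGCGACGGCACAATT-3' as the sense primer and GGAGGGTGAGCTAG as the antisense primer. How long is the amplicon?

66 bp

Scanning the template, CCGCGACGGCACAATT occurs at positions 42–57; this primer anneals to the bottom strand there with its 3' end pointing downstream.
Reverse complement of the reverse primer: CTAGCTCACCCTCC. This occurs on the top strand at positions 94–107.
The product runs from position 42 to position 107, so its length is 107 − 42 + 1 = 66 bp.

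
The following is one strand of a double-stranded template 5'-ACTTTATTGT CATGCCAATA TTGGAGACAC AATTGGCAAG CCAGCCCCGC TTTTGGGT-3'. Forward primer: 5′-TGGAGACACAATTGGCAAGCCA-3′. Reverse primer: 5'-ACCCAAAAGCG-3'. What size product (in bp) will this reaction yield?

Forward primer TGGAGACACAATTGGCAAGCCA is found on the top strand at positions 22–43.
The reverse primer's reverse complement is CGCTTTTGGGT, which matches the template at positions 48–58.
Amplicon spans positions 22–58: 37 bp.

37 bp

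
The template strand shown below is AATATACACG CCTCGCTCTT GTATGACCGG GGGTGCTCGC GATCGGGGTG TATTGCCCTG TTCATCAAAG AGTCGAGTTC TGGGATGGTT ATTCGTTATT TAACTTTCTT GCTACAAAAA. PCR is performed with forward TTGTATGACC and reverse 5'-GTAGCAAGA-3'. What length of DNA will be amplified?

97 bp

Forward primer TTGTATGACC is found on the top strand at positions 19–28.
The reverse primer's reverse complement is TCTTGCTAC, which matches the template at positions 107–115.
The product runs from position 19 to position 115, so its length is 115 − 19 + 1 = 97 bp.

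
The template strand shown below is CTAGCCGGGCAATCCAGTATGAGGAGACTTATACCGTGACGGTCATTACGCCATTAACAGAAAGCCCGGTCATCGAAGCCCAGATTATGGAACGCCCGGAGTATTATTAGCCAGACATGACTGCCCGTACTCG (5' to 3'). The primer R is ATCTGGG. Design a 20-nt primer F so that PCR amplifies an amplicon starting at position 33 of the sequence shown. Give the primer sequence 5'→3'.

The reverse primer's reverse complement CCCAGAT matches the template at positions 79–85; the product starts at position 33.
The forward primer is identical to the top strand over positions 33–52: ACCGTGACGGTCATTACGCC.

5'-ACCGTGACGGTCATTACGCC-3'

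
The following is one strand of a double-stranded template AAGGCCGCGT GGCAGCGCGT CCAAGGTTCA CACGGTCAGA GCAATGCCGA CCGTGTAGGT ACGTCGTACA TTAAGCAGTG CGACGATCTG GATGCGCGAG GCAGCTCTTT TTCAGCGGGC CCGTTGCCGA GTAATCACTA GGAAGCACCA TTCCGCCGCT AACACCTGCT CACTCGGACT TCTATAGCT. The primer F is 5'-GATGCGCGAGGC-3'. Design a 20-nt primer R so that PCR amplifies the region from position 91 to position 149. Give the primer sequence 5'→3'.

The product's 3' end on the top strand is position 149.
The reverse primer anneals to the top strand over positions 130–149, i.e. to AGTAATCACTAGGAAGCACC.
Its sequence written 5'→3' is the reverse complement: GGTGCTTCCTAGTGATTACT.

5'-GGTGCTTCCTAGTGATTACT-3'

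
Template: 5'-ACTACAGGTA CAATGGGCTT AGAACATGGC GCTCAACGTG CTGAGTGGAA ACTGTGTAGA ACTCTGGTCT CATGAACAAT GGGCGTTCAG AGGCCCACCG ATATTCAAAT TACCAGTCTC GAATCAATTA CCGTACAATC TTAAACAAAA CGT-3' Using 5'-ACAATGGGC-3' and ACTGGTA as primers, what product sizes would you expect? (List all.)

108 bp, 42 bp

The forward primer ACAATGGGC matches the top strand at positions 10–18, 76–84.
The reverse primer's reverse complement is TACCAGT, matching at positions 111–117.
Each forward site pairs with the reverse site to give a product ending at position 117: sizes 108, 42 bp.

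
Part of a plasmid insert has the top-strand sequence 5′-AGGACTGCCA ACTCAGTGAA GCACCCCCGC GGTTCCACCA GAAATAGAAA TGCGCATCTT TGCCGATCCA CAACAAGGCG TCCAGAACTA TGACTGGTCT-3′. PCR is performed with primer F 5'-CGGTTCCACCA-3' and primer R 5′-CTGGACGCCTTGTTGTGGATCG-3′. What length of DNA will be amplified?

Scanning the template, CGGTTCCACCA occurs at positions 30–40; this primer anneals to the bottom strand there with its 3' end pointing downstream.
The reverse primer's reverse complement is CGATCCACAACAAGGCGTCCAG, which matches the template at positions 64–85.
Amplicon spans positions 30–85: 56 bp.

56 bp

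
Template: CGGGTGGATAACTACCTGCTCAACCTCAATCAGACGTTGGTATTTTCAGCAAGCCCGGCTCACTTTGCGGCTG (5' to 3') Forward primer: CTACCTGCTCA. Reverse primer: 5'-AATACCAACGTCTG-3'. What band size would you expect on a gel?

33 bp

Forward primer CTACCTGCTCA is found on the top strand at positions 12–22.
The reverse primer's reverse complement is CAGACGTTGGTATT, which matches the template at positions 31–44.
The product runs from position 12 to position 44, so its length is 44 − 12 + 1 = 33 bp.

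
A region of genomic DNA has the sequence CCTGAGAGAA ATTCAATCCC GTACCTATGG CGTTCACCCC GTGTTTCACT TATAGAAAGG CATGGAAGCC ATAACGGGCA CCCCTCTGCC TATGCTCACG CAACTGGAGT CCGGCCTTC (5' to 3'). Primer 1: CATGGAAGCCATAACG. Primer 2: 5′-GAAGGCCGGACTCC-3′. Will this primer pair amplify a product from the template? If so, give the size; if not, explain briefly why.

Primer 1 (CATGGAAGCCATAACG) matches the top strand at positions 61–76; it acts as a forward primer.
Primer 2's reverse complement is GGAGTCCGGCCTTC, matching the top strand at positions 106–119; it acts as a reverse primer.
The 3' ends face each other across positions 61–119, giving a 59 bp product.

Yes — a 59 bp product.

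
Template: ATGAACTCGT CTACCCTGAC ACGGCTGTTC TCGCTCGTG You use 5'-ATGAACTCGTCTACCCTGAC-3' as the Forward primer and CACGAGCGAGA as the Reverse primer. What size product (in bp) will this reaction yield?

39 bp

Forward primer ATGAACTCGTCTACCCTGAC is found on the top strand at positions 1–20.
Reverse complement of the reverse primer: TCTCGCTCGTG. This occurs on the top strand at positions 29–39.
Amplicon spans positions 1–39: 39 bp.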